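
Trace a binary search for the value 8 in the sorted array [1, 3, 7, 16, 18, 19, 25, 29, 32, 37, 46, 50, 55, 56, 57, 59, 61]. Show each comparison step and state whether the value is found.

Binary search for 8 in [1, 3, 7, 16, 18, 19, 25, 29, 32, 37, 46, 50, 55, 56, 57, 59, 61]:

lo=0, hi=16, mid=8, arr[mid]=32 -> 32 > 8, search left half
lo=0, hi=7, mid=3, arr[mid]=16 -> 16 > 8, search left half
lo=0, hi=2, mid=1, arr[mid]=3 -> 3 < 8, search right half
lo=2, hi=2, mid=2, arr[mid]=7 -> 7 < 8, search right half
lo=3 > hi=2, target 8 not found

Binary search determines that 8 is not in the array after 4 comparisons. The search space was exhausted without finding the target.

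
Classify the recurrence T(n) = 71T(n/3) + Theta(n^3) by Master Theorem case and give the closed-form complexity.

Master Theorem for T(n) = 71T(n/3) + O(n^3):

a = 71, b = 3, c = 3
log_b(a) = log_3(71) = 3.8801

Case 1: c = 3 < log_3(71) = 3.8801
T(n) = O(n^(log_3 71))

For T(n) = 71T(n/3) + O(n^3): log_3(71) = 3.8801. This is Case 1 of the Master Theorem (c < log_b(a), work dominated by leaves), giving O(n^(log_3 71)).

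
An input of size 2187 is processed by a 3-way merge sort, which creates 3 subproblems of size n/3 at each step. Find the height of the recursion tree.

For divide and conquer with division factor 3:

Problem sizes at each level:
Level 0: 2187
Level 1: 729
Level 2: 243
Level 3: 81
Level 4: 27
Level 5: 9
Level 6: 3
Level 7: 1

The root is level 0 and the size-1 base case is level 7 (the tree spans levels 0 through 7, i.e. 8 levels counting the root), so the depth is the number of divisions: log_3(2187) = 7

The recursion tree depth is log_3(2187) = 7. At each level, the problem size is divided by 3, so it takes 7 divisions to reduce to a base case of size 1. The algorithm makes 3 recursive calls at each level.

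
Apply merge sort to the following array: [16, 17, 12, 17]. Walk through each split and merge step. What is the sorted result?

Merge sort trace:

Split: [16, 17, 12, 17] -> [16, 17] and [12, 17]
  Split: [16, 17] -> [16] and [17]
  Merge: [16] + [17] -> [16, 17]
  Split: [12, 17] -> [12] and [17]
  Merge: [12] + [17] -> [12, 17]
Merge: [16, 17] + [12, 17] -> [12, 16, 17, 17]

Final sorted array: [12, 16, 17, 17]

The merge sort proceeds by recursively splitting the array and merging sorted halves.
After all merges, the sorted array is [12, 16, 17, 17].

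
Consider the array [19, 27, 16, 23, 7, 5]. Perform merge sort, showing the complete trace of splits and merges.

Merge sort trace:

Split: [19, 27, 16, 23, 7, 5] -> [19, 27, 16] and [23, 7, 5]
  Split: [19, 27, 16] -> [19] and [27, 16]
    Split: [27, 16] -> [27] and [16]
    Merge: [27] + [16] -> [16, 27]
  Merge: [19] + [16, 27] -> [16, 19, 27]
  Split: [23, 7, 5] -> [23] and [7, 5]
    Split: [7, 5] -> [7] and [5]
    Merge: [7] + [5] -> [5, 7]
  Merge: [23] + [5, 7] -> [5, 7, 23]
Merge: [16, 19, 27] + [5, 7, 23] -> [5, 7, 16, 19, 23, 27]

Final sorted array: [5, 7, 16, 19, 23, 27]

The merge sort proceeds by recursively splitting the array and merging sorted halves.
After all merges, the sorted array is [5, 7, 16, 19, 23, 27].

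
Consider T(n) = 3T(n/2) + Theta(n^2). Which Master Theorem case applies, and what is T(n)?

Master Theorem for T(n) = 3T(n/2) + O(n^2):

a = 3, b = 2, c = 2
log_b(a) = log_2(3) = 1.5850

Case 3: c = 2 > log_2(3) = 1.5850
T(n) = O(n^2) = O(n^2)

For T(n) = 3T(n/2) + O(n^2): log_2(3) = 1.5850. This is Case 3 of the Master Theorem (c > log_b(a), work dominated by root), giving O(n^2).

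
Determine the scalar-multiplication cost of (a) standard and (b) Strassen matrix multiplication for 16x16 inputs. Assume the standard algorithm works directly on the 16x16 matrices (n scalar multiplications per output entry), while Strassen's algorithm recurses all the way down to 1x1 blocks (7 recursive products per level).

Matrix multiplication for 16x16 matrices:

Standard algorithm: 16^3 = 4096 multiplications
Strassen's algorithm: 7^(log2(16)) = 7^4 = 2401 multiplications
Savings: 4096 - 2401 = 1695 multiplications

Standard: 4096 multiplications (16^3). Strassen: 2401 multiplications (7^4). Strassen reduces 8 recursive multiplications to 7 at each level.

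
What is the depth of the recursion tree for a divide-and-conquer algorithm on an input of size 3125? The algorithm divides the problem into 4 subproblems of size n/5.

For divide and conquer with division factor 5:

Problem sizes at each level:
Level 0: 3125
Level 1: 625
Level 2: 125
Level 3: 25
Level 4: 5
Level 5: 1

The root is level 0 and the size-1 base case is level 5 (the tree spans levels 0 through 5, i.e. 6 levels counting the root), so the depth is the number of divisions: log_5(3125) = 5

The recursion tree depth is log_5(3125) = 5. At each level, the problem size is divided by 5, so it takes 5 divisions to reduce to a base case of size 1. The algorithm makes 4 recursive calls at each level.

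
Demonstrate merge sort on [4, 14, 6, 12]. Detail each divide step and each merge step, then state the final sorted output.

Merge sort trace:

Split: [4, 14, 6, 12] -> [4, 14] and [6, 12]
  Split: [4, 14] -> [4] and [14]
  Merge: [4] + [14] -> [4, 14]
  Split: [6, 12] -> [6] and [12]
  Merge: [6] + [12] -> [6, 12]
Merge: [4, 14] + [6, 12] -> [4, 6, 12, 14]

Final sorted array: [4, 6, 12, 14]

The merge sort proceeds by recursively splitting the array and merging sorted halves.
After all merges, the sorted array is [4, 6, 12, 14].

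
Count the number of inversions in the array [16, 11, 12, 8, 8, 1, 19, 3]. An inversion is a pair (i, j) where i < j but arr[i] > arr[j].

Finding inversions in [16, 11, 12, 8, 8, 1, 19, 3]:

(0, 1): arr[0]=16 > arr[1]=11
(0, 2): arr[0]=16 > arr[2]=12
(0, 3): arr[0]=16 > arr[3]=8
(0, 4): arr[0]=16 > arr[4]=8
(0, 5): arr[0]=16 > arr[5]=1
(0, 7): arr[0]=16 > arr[7]=3
(1, 3): arr[1]=11 > arr[3]=8
(1, 4): arr[1]=11 > arr[4]=8
(1, 5): arr[1]=11 > arr[5]=1
(1, 7): arr[1]=11 > arr[7]=3
(2, 3): arr[2]=12 > arr[3]=8
(2, 4): arr[2]=12 > arr[4]=8
(2, 5): arr[2]=12 > arr[5]=1
(2, 7): arr[2]=12 > arr[7]=3
(3, 5): arr[3]=8 > arr[5]=1
(3, 7): arr[3]=8 > arr[7]=3
(4, 5): arr[4]=8 > arr[5]=1
(4, 7): arr[4]=8 > arr[7]=3
(6, 7): arr[6]=19 > arr[7]=3

Total inversions: 19

The array has 19 inversion(s): (0,1), (0,2), (0,3), (0,4), (0,5), (0,7), (1,3), (1,4), (1,5), (1,7), (2,3), (2,4), (2,5), (2,7), (3,5), (3,7), (4,5), (4,7), (6,7). Each pair (i,j) satisfies i < j and arr[i] > arr[j].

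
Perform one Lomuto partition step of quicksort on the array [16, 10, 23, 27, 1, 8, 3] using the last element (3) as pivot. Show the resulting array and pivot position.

Lomuto partition with pivot = 3:

Initial array: [16, 10, 23, 27, 1, 8, 3]

arr[0]=16 > 3: no swap
arr[1]=10 > 3: no swap
arr[2]=23 > 3: no swap
arr[3]=27 > 3: no swap
arr[4]=1 <= 3: swap with position 0, array becomes [1, 10, 23, 27, 16, 8, 3]
arr[5]=8 > 3: no swap

Place pivot at position 1: [1, 3, 23, 27, 16, 8, 10]
Pivot position: 1

After partitioning with pivot 3, the array becomes [1, 3, 23, 27, 16, 8, 10]. The pivot is placed at index 1. All elements to the left of the pivot are <= 3, and all elements to the right are > 3.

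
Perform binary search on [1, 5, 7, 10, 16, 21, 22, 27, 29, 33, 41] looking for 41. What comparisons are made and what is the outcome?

Binary search for 41 in [1, 5, 7, 10, 16, 21, 22, 27, 29, 33, 41]:

lo=0, hi=10, mid=5, arr[mid]=21 -> 21 < 41, search right half
lo=6, hi=10, mid=8, arr[mid]=29 -> 29 < 41, search right half
lo=9, hi=10, mid=9, arr[mid]=33 -> 33 < 41, search right half
lo=10, hi=10, mid=10, arr[mid]=41 -> Found target at index 10!

Binary search finds 41 at index 10 after 4 comparisons. The search repeatedly halves the search space by comparing with the middle element.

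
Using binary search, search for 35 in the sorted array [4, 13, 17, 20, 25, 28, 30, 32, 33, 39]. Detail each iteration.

Binary search for 35 in [4, 13, 17, 20, 25, 28, 30, 32, 33, 39]:

lo=0, hi=9, mid=4, arr[mid]=25 -> 25 < 35, search right half
lo=5, hi=9, mid=7, arr[mid]=32 -> 32 < 35, search right half
lo=8, hi=9, mid=8, arr[mid]=33 -> 33 < 35, search right half
lo=9, hi=9, mid=9, arr[mid]=39 -> 39 > 35, search left half
lo=9 > hi=8, target 35 not found

Binary search determines that 35 is not in the array after 4 comparisons. The search space was exhausted without finding the target.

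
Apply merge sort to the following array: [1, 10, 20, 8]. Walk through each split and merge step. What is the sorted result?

Merge sort trace:

Split: [1, 10, 20, 8] -> [1, 10] and [20, 8]
  Split: [1, 10] -> [1] and [10]
  Merge: [1] + [10] -> [1, 10]
  Split: [20, 8] -> [20] and [8]
  Merge: [20] + [8] -> [8, 20]
Merge: [1, 10] + [8, 20] -> [1, 8, 10, 20]

Final sorted array: [1, 8, 10, 20]

The merge sort proceeds by recursively splitting the array and merging sorted halves.
After all merges, the sorted array is [1, 8, 10, 20].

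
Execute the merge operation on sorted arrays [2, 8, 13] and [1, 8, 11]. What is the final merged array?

Merging process:

Compare 2 vs 1: take 1 from right. Merged: [1]
Compare 2 vs 8: take 2 from left. Merged: [1, 2]
Compare 8 vs 8: take 8 from left. Merged: [1, 2, 8]
Compare 13 vs 8: take 8 from right. Merged: [1, 2, 8, 8]
Compare 13 vs 11: take 11 from right. Merged: [1, 2, 8, 8, 11]
Append remaining from left: [13]. Merged: [1, 2, 8, 8, 11, 13]

Final merged array: [1, 2, 8, 8, 11, 13]
Total comparisons: 5

The merged array is [1, 2, 8, 8, 11, 13], requiring 5 comparisons. The merge step runs in O(n) time where n is the total number of elements.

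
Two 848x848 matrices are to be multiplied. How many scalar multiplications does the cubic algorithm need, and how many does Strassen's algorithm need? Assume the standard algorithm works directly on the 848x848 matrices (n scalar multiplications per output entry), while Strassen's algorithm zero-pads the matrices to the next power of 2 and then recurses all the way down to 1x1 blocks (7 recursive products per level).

Matrix multiplication for 848x848 matrices:

Strassen's algorithm requires power-of-2 dimensions. Pad 848x848 to 1024x1024 (next power of 2).

Standard algorithm: 848^3 = 609800192 multiplications
Strassen's algorithm: 7^(log2(1024)) = 7^10 = 282475249 multiplications
Savings: 609800192 - 282475249 = 327324943 multiplications

Standard: 609800192 multiplications (848^3). Strassen: 282475249 multiplications (7^10, after padding to 1024x1024). Strassen reduces 8 recursive multiplications to 7 at each level.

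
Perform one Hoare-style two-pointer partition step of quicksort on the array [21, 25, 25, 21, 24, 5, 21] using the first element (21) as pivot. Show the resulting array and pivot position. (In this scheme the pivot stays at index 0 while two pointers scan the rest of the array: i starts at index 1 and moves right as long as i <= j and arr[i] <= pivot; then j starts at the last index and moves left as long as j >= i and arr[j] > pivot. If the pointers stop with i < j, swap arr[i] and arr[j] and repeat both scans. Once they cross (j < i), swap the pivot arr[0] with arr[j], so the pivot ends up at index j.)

Hoare-style two-pointer partition with pivot = 21:

Initial array: [21, 25, 25, 21, 24, 5, 21]

Pointers start at i = 1, j = 6.
i stops at index 1 (arr[1]=25 > 21), j stops at index 6 (arr[6]=21 <= 21): swap arr[1] and arr[6], array becomes [21, 21, 25, 21, 24, 5, 25]
i stops at index 2 (arr[2]=25 > 21), j stops at index 5 (arr[5]=5 <= 21): swap arr[2] and arr[5], array becomes [21, 21, 5, 21, 24, 25, 25]
i ends at 4, j ends at 3: the pointers have crossed (j < i), so scanning stops.

Swap pivot arr[0] with arr[3] to place pivot at position 3: [21, 21, 5, 21, 24, 25, 25]
Pivot position: 3

After partitioning with pivot 21, the array becomes [21, 21, 5, 21, 24, 25, 25]. The pivot is placed at index 3. All elements to the left of the pivot are <= 21, and all elements to the right are > 21.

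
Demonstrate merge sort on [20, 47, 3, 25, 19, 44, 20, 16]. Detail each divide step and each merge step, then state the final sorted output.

Merge sort trace:

Split: [20, 47, 3, 25, 19, 44, 20, 16] -> [20, 47, 3, 25] and [19, 44, 20, 16]
  Split: [20, 47, 3, 25] -> [20, 47] and [3, 25]
    Split: [20, 47] -> [20] and [47]
    Merge: [20] + [47] -> [20, 47]
    Split: [3, 25] -> [3] and [25]
    Merge: [3] + [25] -> [3, 25]
  Merge: [20, 47] + [3, 25] -> [3, 20, 25, 47]
  Split: [19, 44, 20, 16] -> [19, 44] and [20, 16]
    Split: [19, 44] -> [19] and [44]
    Merge: [19] + [44] -> [19, 44]
    Split: [20, 16] -> [20] and [16]
    Merge: [20] + [16] -> [16, 20]
  Merge: [19, 44] + [16, 20] -> [16, 19, 20, 44]
Merge: [3, 20, 25, 47] + [16, 19, 20, 44] -> [3, 16, 19, 20, 20, 25, 44, 47]

Final sorted array: [3, 16, 19, 20, 20, 25, 44, 47]

The merge sort proceeds by recursively splitting the array and merging sorted halves.
After all merges, the sorted array is [3, 16, 19, 20, 20, 25, 44, 47].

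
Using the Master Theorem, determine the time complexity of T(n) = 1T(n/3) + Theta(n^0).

Master Theorem for T(n) = 1T(n/3) + O(n^0):

a = 1, b = 3, c = 0
log_b(a) = log_3(1) = 0.0000

Case 2: c = 0 = log_3(1) = 0.0000
T(n) = O(n^0 log n) = O(log n)

For T(n) = 1T(n/3) + O(n^0): log_3(1) = 0.0000. This is Case 2 of the Master Theorem (c = log_b(a), equal work at all levels), giving O(log n).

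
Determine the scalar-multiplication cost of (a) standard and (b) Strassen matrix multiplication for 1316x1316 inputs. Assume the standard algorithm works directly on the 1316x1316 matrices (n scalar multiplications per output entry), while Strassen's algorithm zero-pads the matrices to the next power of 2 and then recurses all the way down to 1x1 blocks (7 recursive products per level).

Matrix multiplication for 1316x1316 matrices:

Strassen's algorithm requires power-of-2 dimensions. Pad 1316x1316 to 2048x2048 (next power of 2).

Standard algorithm: 1316^3 = 2279122496 multiplications
Strassen's algorithm: 7^(log2(2048)) = 7^11 = 1977326743 multiplications
Savings: 2279122496 - 1977326743 = 301795753 multiplications

Standard: 2279122496 multiplications (1316^3). Strassen: 1977326743 multiplications (7^11, after padding to 2048x2048). Strassen reduces 8 recursive multiplications to 7 at each level.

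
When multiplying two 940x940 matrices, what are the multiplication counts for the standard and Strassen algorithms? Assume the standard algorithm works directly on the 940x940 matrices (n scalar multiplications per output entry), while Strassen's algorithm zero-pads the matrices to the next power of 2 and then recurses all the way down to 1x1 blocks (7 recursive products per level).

Matrix multiplication for 940x940 matrices:

Strassen's algorithm requires power-of-2 dimensions. Pad 940x940 to 1024x1024 (next power of 2).

Standard algorithm: 940^3 = 830584000 multiplications
Strassen's algorithm: 7^(log2(1024)) = 7^10 = 282475249 multiplications
Savings: 830584000 - 282475249 = 548108751 multiplications

Standard: 830584000 multiplications (940^3). Strassen: 282475249 multiplications (7^10, after padding to 1024x1024). Strassen reduces 8 recursive multiplications to 7 at each level.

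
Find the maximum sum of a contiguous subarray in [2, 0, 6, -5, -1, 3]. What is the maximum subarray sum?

Using Kadane's algorithm on [2, 0, 6, -5, -1, 3]:

Scanning through the array:
Position 1 (value 0): max_ending_here = 2, max_so_far = 2
Position 2 (value 6): max_ending_here = 8, max_so_far = 8
Position 3 (value -5): max_ending_here = 3, max_so_far = 8
Position 4 (value -1): max_ending_here = 2, max_so_far = 8
Position 5 (value 3): max_ending_here = 5, max_so_far = 8

Maximum subarray: [2, 0, 6]
Maximum sum: 8

The maximum subarray is [2, 0, 6] with sum 8. This subarray runs from index 0 to index 2.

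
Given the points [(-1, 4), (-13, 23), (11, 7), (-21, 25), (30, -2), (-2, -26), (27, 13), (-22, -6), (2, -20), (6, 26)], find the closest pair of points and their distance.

Computing all pairwise distances among 10 points:

d((-1, 4), (-13, 23)) = 22.4722
d((-1, 4), (11, 7)) = 12.3693
d((-1, 4), (-21, 25)) = 29.0
d((-1, 4), (30, -2)) = 31.5753
d((-1, 4), (-2, -26)) = 30.0167
d((-1, 4), (27, 13)) = 29.4109
d((-1, 4), (-22, -6)) = 23.2594
d((-1, 4), (2, -20)) = 24.1868
d((-1, 4), (6, 26)) = 23.0868
d((-13, 23), (11, 7)) = 28.8444
d((-13, 23), (-21, 25)) = 8.2462
d((-13, 23), (30, -2)) = 49.7393
d((-13, 23), (-2, -26)) = 50.2195
d((-13, 23), (27, 13)) = 41.2311
d((-13, 23), (-22, -6)) = 30.3645
d((-13, 23), (2, -20)) = 45.5412
d((-13, 23), (6, 26)) = 19.2354
d((11, 7), (-21, 25)) = 36.7151
d((11, 7), (30, -2)) = 21.0238
d((11, 7), (-2, -26)) = 35.4683
d((11, 7), (27, 13)) = 17.088
d((11, 7), (-22, -6)) = 35.4683
d((11, 7), (2, -20)) = 28.4605
d((11, 7), (6, 26)) = 19.6469
d((-21, 25), (30, -2)) = 57.7062
d((-21, 25), (-2, -26)) = 54.4243
d((-21, 25), (27, 13)) = 49.4773
d((-21, 25), (-22, -6)) = 31.0161
d((-21, 25), (2, -20)) = 50.5371
d((-21, 25), (6, 26)) = 27.0185
d((30, -2), (-2, -26)) = 40.0
d((30, -2), (27, 13)) = 15.2971
d((30, -2), (-22, -6)) = 52.1536
d((30, -2), (2, -20)) = 33.2866
d((30, -2), (6, 26)) = 36.8782
d((-2, -26), (27, 13)) = 48.6004
d((-2, -26), (-22, -6)) = 28.2843
d((-2, -26), (2, -20)) = 7.2111 <-- minimum
d((-2, -26), (6, 26)) = 52.6118
d((27, 13), (-22, -6)) = 52.5547
d((27, 13), (2, -20)) = 41.4005
d((27, 13), (6, 26)) = 24.6982
d((-22, -6), (2, -20)) = 27.7849
d((-22, -6), (6, 26)) = 42.5206
d((2, -20), (6, 26)) = 46.1736

Closest pair: (-2, -26) and (2, -20) with distance 7.2111

The closest pair is (-2, -26) and (2, -20) with Euclidean distance 7.2111. For 10 points, brute-force pairwise comparison is shown above. For large n, the divide-and-conquer algorithm (sort by x, recurse on halves, check the dividing strip) achieves O(n log n).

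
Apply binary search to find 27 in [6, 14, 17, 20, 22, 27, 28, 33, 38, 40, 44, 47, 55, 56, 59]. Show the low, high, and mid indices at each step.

Binary search for 27 in [6, 14, 17, 20, 22, 27, 28, 33, 38, 40, 44, 47, 55, 56, 59]:

lo=0, hi=14, mid=7, arr[mid]=33 -> 33 > 27, search left half
lo=0, hi=6, mid=3, arr[mid]=20 -> 20 < 27, search right half
lo=4, hi=6, mid=5, arr[mid]=27 -> Found target at index 5!

Binary search finds 27 at index 5 after 3 comparisons. The search repeatedly halves the search space by comparing with the middle element.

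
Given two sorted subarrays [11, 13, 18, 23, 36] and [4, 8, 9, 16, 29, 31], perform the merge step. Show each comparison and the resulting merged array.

Merging process:

Compare 11 vs 4: take 4 from right. Merged: [4]
Compare 11 vs 8: take 8 from right. Merged: [4, 8]
Compare 11 vs 9: take 9 from right. Merged: [4, 8, 9]
Compare 11 vs 16: take 11 from left. Merged: [4, 8, 9, 11]
Compare 13 vs 16: take 13 from left. Merged: [4, 8, 9, 11, 13]
Compare 18 vs 16: take 16 from right. Merged: [4, 8, 9, 11, 13, 16]
Compare 18 vs 29: take 18 from left. Merged: [4, 8, 9, 11, 13, 16, 18]
Compare 23 vs 29: take 23 from left. Merged: [4, 8, 9, 11, 13, 16, 18, 23]
Compare 36 vs 29: take 29 from right. Merged: [4, 8, 9, 11, 13, 16, 18, 23, 29]
Compare 36 vs 31: take 31 from right. Merged: [4, 8, 9, 11, 13, 16, 18, 23, 29, 31]
Append remaining from left: [36]. Merged: [4, 8, 9, 11, 13, 16, 18, 23, 29, 31, 36]

Final merged array: [4, 8, 9, 11, 13, 16, 18, 23, 29, 31, 36]
Total comparisons: 10

The merged array is [4, 8, 9, 11, 13, 16, 18, 23, 29, 31, 36], requiring 10 comparisons. The merge step runs in O(n) time where n is the total number of elements.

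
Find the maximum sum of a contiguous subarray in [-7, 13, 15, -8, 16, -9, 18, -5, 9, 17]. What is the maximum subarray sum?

Using Kadane's algorithm on [-7, 13, 15, -8, 16, -9, 18, -5, 9, 17]:

Scanning through the array:
Position 1 (value 13): max_ending_here = 13, max_so_far = 13
Position 2 (value 15): max_ending_here = 28, max_so_far = 28
Position 3 (value -8): max_ending_here = 20, max_so_far = 28
Position 4 (value 16): max_ending_here = 36, max_so_far = 36
Position 5 (value -9): max_ending_here = 27, max_so_far = 36
Position 6 (value 18): max_ending_here = 45, max_so_far = 45
Position 7 (value -5): max_ending_here = 40, max_so_far = 45
Position 8 (value 9): max_ending_here = 49, max_so_far = 49
Position 9 (value 17): max_ending_here = 66, max_so_far = 66

Maximum subarray: [13, 15, -8, 16, -9, 18, -5, 9, 17]
Maximum sum: 66

The maximum subarray is [13, 15, -8, 16, -9, 18, -5, 9, 17] with sum 66. This subarray runs from index 1 to index 9.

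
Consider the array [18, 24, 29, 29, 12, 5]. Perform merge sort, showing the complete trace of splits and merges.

Merge sort trace:

Split: [18, 24, 29, 29, 12, 5] -> [18, 24, 29] and [29, 12, 5]
  Split: [18, 24, 29] -> [18] and [24, 29]
    Split: [24, 29] -> [24] and [29]
    Merge: [24] + [29] -> [24, 29]
  Merge: [18] + [24, 29] -> [18, 24, 29]
  Split: [29, 12, 5] -> [29] and [12, 5]
    Split: [12, 5] -> [12] and [5]
    Merge: [12] + [5] -> [5, 12]
  Merge: [29] + [5, 12] -> [5, 12, 29]
Merge: [18, 24, 29] + [5, 12, 29] -> [5, 12, 18, 24, 29, 29]

Final sorted array: [5, 12, 18, 24, 29, 29]

The merge sort proceeds by recursively splitting the array and merging sorted halves.
After all merges, the sorted array is [5, 12, 18, 24, 29, 29].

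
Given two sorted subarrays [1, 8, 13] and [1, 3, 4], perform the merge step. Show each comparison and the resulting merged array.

Merging process:

Compare 1 vs 1: take 1 from left. Merged: [1]
Compare 8 vs 1: take 1 from right. Merged: [1, 1]
Compare 8 vs 3: take 3 from right. Merged: [1, 1, 3]
Compare 8 vs 4: take 4 from right. Merged: [1, 1, 3, 4]
Append remaining from left: [8, 13]. Merged: [1, 1, 3, 4, 8, 13]

Final merged array: [1, 1, 3, 4, 8, 13]
Total comparisons: 4

The merged array is [1, 1, 3, 4, 8, 13], requiring 4 comparisons. The merge step runs in O(n) time where n is the total number of elements.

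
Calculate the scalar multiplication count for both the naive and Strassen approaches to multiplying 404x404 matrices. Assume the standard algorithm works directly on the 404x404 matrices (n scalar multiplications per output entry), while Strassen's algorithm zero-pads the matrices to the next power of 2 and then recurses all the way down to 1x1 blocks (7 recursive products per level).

Matrix multiplication for 404x404 matrices:

Strassen's algorithm requires power-of-2 dimensions. Pad 404x404 to 512x512 (next power of 2).

Standard algorithm: 404^3 = 65939264 multiplications
Strassen's algorithm: 7^(log2(512)) = 7^9 = 40353607 multiplications
Savings: 65939264 - 40353607 = 25585657 multiplications

Standard: 65939264 multiplications (404^3). Strassen: 40353607 multiplications (7^9, after padding to 512x512). Strassen reduces 8 recursive multiplications to 7 at each level.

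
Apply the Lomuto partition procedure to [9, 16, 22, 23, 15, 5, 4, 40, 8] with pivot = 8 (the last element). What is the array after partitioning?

Lomuto partition with pivot = 8:

Initial array: [9, 16, 22, 23, 15, 5, 4, 40, 8]

arr[0]=9 > 8: no swap
arr[1]=16 > 8: no swap
arr[2]=22 > 8: no swap
arr[3]=23 > 8: no swap
arr[4]=15 > 8: no swap
arr[5]=5 <= 8: swap with position 0, array becomes [5, 16, 22, 23, 15, 9, 4, 40, 8]
arr[6]=4 <= 8: swap with position 1, array becomes [5, 4, 22, 23, 15, 9, 16, 40, 8]
arr[7]=40 > 8: no swap

Place pivot at position 2: [5, 4, 8, 23, 15, 9, 16, 40, 22]
Pivot position: 2

After partitioning with pivot 8, the array becomes [5, 4, 8, 23, 15, 9, 16, 40, 22]. The pivot is placed at index 2. All elements to the left of the pivot are <= 8, and all elements to the right are > 8.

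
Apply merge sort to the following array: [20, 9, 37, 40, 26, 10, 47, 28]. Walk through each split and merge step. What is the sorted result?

Merge sort trace:

Split: [20, 9, 37, 40, 26, 10, 47, 28] -> [20, 9, 37, 40] and [26, 10, 47, 28]
  Split: [20, 9, 37, 40] -> [20, 9] and [37, 40]
    Split: [20, 9] -> [20] and [9]
    Merge: [20] + [9] -> [9, 20]
    Split: [37, 40] -> [37] and [40]
    Merge: [37] + [40] -> [37, 40]
  Merge: [9, 20] + [37, 40] -> [9, 20, 37, 40]
  Split: [26, 10, 47, 28] -> [26, 10] and [47, 28]
    Split: [26, 10] -> [26] and [10]
    Merge: [26] + [10] -> [10, 26]
    Split: [47, 28] -> [47] and [28]
    Merge: [47] + [28] -> [28, 47]
  Merge: [10, 26] + [28, 47] -> [10, 26, 28, 47]
Merge: [9, 20, 37, 40] + [10, 26, 28, 47] -> [9, 10, 20, 26, 28, 37, 40, 47]

Final sorted array: [9, 10, 20, 26, 28, 37, 40, 47]

The merge sort proceeds by recursively splitting the array and merging sorted halves.
After all merges, the sorted array is [9, 10, 20, 26, 28, 37, 40, 47].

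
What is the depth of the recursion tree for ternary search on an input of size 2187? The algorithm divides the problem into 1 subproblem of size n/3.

For divide and conquer with division factor 3:

Problem sizes at each level:
Level 0: 2187
Level 1: 729
Level 2: 243
Level 3: 81
Level 4: 27
Level 5: 9
Level 6: 3
Level 7: 1

The root is level 0 and the size-1 base case is level 7 (the tree spans levels 0 through 7, i.e. 8 levels counting the root), so the depth is the number of divisions: log_3(2187) = 7

The recursion tree depth is log_3(2187) = 7. At each level, the problem size is divided by 3, so it takes 7 divisions to reduce to a base case of size 1. The algorithm makes 1 recursive call at each level.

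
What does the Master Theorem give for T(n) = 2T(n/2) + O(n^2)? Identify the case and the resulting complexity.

Master Theorem for T(n) = 2T(n/2) + O(n^2):

a = 2, b = 2, c = 2
log_b(a) = log_2(2) = 1.0000

Case 3: c = 2 > log_2(2) = 1.0000
T(n) = O(n^2) = O(n^2)

For T(n) = 2T(n/2) + O(n^2): log_2(2) = 1.0000. This is Case 3 of the Master Theorem (c > log_b(a), work dominated by root), giving O(n^2).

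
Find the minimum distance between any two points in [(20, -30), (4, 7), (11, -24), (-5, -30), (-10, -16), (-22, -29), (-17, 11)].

Computing all pairwise distances among 7 points:

d((20, -30), (4, 7)) = 40.3113
d((20, -30), (11, -24)) = 10.8167 <-- minimum
d((20, -30), (-5, -30)) = 25.0
d((20, -30), (-10, -16)) = 33.1059
d((20, -30), (-22, -29)) = 42.0119
d((20, -30), (-17, 11)) = 55.2268
d((4, 7), (11, -24)) = 31.7805
d((4, 7), (-5, -30)) = 38.0789
d((4, 7), (-10, -16)) = 26.9258
d((4, 7), (-22, -29)) = 44.4072
d((4, 7), (-17, 11)) = 21.3776
d((11, -24), (-5, -30)) = 17.088
d((11, -24), (-10, -16)) = 22.4722
d((11, -24), (-22, -29)) = 33.3766
d((11, -24), (-17, 11)) = 44.8219
d((-5, -30), (-10, -16)) = 14.8661
d((-5, -30), (-22, -29)) = 17.0294
d((-5, -30), (-17, 11)) = 42.72
d((-10, -16), (-22, -29)) = 17.6918
d((-10, -16), (-17, 11)) = 27.8927
d((-22, -29), (-17, 11)) = 40.3113

Closest pair: (20, -30) and (11, -24) with distance 10.8167

The closest pair is (20, -30) and (11, -24) with Euclidean distance 10.8167. For 7 points, brute-force pairwise comparison is shown above. For large n, the divide-and-conquer algorithm (sort by x, recurse on halves, check the dividing strip) achieves O(n log n).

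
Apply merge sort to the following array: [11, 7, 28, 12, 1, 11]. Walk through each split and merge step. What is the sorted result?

Merge sort trace:

Split: [11, 7, 28, 12, 1, 11] -> [11, 7, 28] and [12, 1, 11]
  Split: [11, 7, 28] -> [11] and [7, 28]
    Split: [7, 28] -> [7] and [28]
    Merge: [7] + [28] -> [7, 28]
  Merge: [11] + [7, 28] -> [7, 11, 28]
  Split: [12, 1, 11] -> [12] and [1, 11]
    Split: [1, 11] -> [1] and [11]
    Merge: [1] + [11] -> [1, 11]
  Merge: [12] + [1, 11] -> [1, 11, 12]
Merge: [7, 11, 28] + [1, 11, 12] -> [1, 7, 11, 11, 12, 28]

Final sorted array: [1, 7, 11, 11, 12, 28]

The merge sort proceeds by recursively splitting the array and merging sorted halves.
After all merges, the sorted array is [1, 7, 11, 11, 12, 28].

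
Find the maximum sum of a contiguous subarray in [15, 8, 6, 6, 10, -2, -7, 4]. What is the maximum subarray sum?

Using Kadane's algorithm on [15, 8, 6, 6, 10, -2, -7, 4]:

Scanning through the array:
Position 1 (value 8): max_ending_here = 23, max_so_far = 23
Position 2 (value 6): max_ending_here = 29, max_so_far = 29
Position 3 (value 6): max_ending_here = 35, max_so_far = 35
Position 4 (value 10): max_ending_here = 45, max_so_far = 45
Position 5 (value -2): max_ending_here = 43, max_so_far = 45
Position 6 (value -7): max_ending_here = 36, max_so_far = 45
Position 7 (value 4): max_ending_here = 40, max_so_far = 45

Maximum subarray: [15, 8, 6, 6, 10]
Maximum sum: 45

The maximum subarray is [15, 8, 6, 6, 10] with sum 45. This subarray runs from index 0 to index 4.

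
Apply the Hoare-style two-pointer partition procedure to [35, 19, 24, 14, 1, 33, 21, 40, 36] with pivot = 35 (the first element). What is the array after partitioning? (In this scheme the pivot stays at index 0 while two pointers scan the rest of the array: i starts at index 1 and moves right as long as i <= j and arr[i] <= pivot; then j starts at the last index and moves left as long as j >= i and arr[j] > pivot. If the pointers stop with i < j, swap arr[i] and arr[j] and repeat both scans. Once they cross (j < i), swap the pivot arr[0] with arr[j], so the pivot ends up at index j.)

Hoare-style two-pointer partition with pivot = 35:

Initial array: [35, 19, 24, 14, 1, 33, 21, 40, 36]

Pointers start at i = 1, j = 8.
i ends at 7, j ends at 6: the pointers have crossed (j < i), so scanning stops.

Swap pivot arr[0] with arr[6] to place pivot at position 6: [21, 19, 24, 14, 1, 33, 35, 40, 36]
Pivot position: 6

After partitioning with pivot 35, the array becomes [21, 19, 24, 14, 1, 33, 35, 40, 36]. The pivot is placed at index 6. All elements to the left of the pivot are <= 35, and all elements to the right are > 35.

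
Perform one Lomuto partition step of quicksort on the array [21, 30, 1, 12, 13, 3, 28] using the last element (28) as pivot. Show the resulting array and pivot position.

Lomuto partition with pivot = 28:

Initial array: [21, 30, 1, 12, 13, 3, 28]

arr[0]=21 <= 28: swap with position 0, array becomes [21, 30, 1, 12, 13, 3, 28]
arr[1]=30 > 28: no swap
arr[2]=1 <= 28: swap with position 1, array becomes [21, 1, 30, 12, 13, 3, 28]
arr[3]=12 <= 28: swap with position 2, array becomes [21, 1, 12, 30, 13, 3, 28]
arr[4]=13 <= 28: swap with position 3, array becomes [21, 1, 12, 13, 30, 3, 28]
arr[5]=3 <= 28: swap with position 4, array becomes [21, 1, 12, 13, 3, 30, 28]

Place pivot at position 5: [21, 1, 12, 13, 3, 28, 30]
Pivot position: 5

After partitioning with pivot 28, the array becomes [21, 1, 12, 13, 3, 28, 30]. The pivot is placed at index 5. All elements to the left of the pivot are <= 28, and all elements to the right are > 28.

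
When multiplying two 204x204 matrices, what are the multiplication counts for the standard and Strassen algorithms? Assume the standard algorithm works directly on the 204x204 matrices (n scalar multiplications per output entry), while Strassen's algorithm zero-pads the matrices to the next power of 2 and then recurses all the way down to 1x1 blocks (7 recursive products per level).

Matrix multiplication for 204x204 matrices:

Strassen's algorithm requires power-of-2 dimensions. Pad 204x204 to 256x256 (next power of 2).

Standard algorithm: 204^3 = 8489664 multiplications
Strassen's algorithm: 7^(log2(256)) = 7^8 = 5764801 multiplications
Savings: 8489664 - 5764801 = 2724863 multiplications

Standard: 8489664 multiplications (204^3). Strassen: 5764801 multiplications (7^8, after padding to 256x256). Strassen reduces 8 recursive multiplications to 7 at each level.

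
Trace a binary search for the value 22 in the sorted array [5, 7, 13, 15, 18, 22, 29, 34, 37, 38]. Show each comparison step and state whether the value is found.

Binary search for 22 in [5, 7, 13, 15, 18, 22, 29, 34, 37, 38]:

lo=0, hi=9, mid=4, arr[mid]=18 -> 18 < 22, search right half
lo=5, hi=9, mid=7, arr[mid]=34 -> 34 > 22, search left half
lo=5, hi=6, mid=5, arr[mid]=22 -> Found target at index 5!

Binary search finds 22 at index 5 after 3 comparisons. The search repeatedly halves the search space by comparing with the middle element.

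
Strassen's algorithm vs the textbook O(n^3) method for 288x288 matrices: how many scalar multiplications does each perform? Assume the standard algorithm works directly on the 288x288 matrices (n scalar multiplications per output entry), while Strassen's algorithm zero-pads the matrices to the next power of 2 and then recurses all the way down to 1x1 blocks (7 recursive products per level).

Matrix multiplication for 288x288 matrices:

Strassen's algorithm requires power-of-2 dimensions. Pad 288x288 to 512x512 (next power of 2).

Standard algorithm: 288^3 = 23887872 multiplications
Strassen's algorithm: 7^(log2(512)) = 7^9 = 40353607 multiplications
Difference: 23887872 - 40353607 = -16465735 (Strassen uses MORE here due to padding overhead — for small or just-over-power-of-2 n, padding can outweigh the per-level savings)

Standard: 23887872 multiplications (288^3). Strassen: 40353607 multiplications (7^9, after padding to 512x512). Strassen reduces 8 recursive multiplications to 7 at each level.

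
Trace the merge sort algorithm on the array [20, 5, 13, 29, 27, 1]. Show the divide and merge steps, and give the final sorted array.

Merge sort trace:

Split: [20, 5, 13, 29, 27, 1] -> [20, 5, 13] and [29, 27, 1]
  Split: [20, 5, 13] -> [20] and [5, 13]
    Split: [5, 13] -> [5] and [13]
    Merge: [5] + [13] -> [5, 13]
  Merge: [20] + [5, 13] -> [5, 13, 20]
  Split: [29, 27, 1] -> [29] and [27, 1]
    Split: [27, 1] -> [27] and [1]
    Merge: [27] + [1] -> [1, 27]
  Merge: [29] + [1, 27] -> [1, 27, 29]
Merge: [5, 13, 20] + [1, 27, 29] -> [1, 5, 13, 20, 27, 29]

Final sorted array: [1, 5, 13, 20, 27, 29]

The merge sort proceeds by recursively splitting the array and merging sorted halves.
After all merges, the sorted array is [1, 5, 13, 20, 27, 29].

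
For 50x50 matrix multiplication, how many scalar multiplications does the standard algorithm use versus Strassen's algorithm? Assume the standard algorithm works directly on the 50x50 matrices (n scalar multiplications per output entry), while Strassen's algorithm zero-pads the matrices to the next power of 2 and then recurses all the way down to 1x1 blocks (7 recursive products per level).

Matrix multiplication for 50x50 matrices:

Strassen's algorithm requires power-of-2 dimensions. Pad 50x50 to 64x64 (next power of 2).

Standard algorithm: 50^3 = 125000 multiplications
Strassen's algorithm: 7^(log2(64)) = 7^6 = 117649 multiplications
Savings: 125000 - 117649 = 7351 multiplications

Standard: 125000 multiplications (50^3). Strassen: 117649 multiplications (7^6, after padding to 64x64). Strassen reduces 8 recursive multiplications to 7 at each level.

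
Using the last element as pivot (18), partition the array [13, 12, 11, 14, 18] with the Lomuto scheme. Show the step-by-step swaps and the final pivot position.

Lomuto partition with pivot = 18:

Initial array: [13, 12, 11, 14, 18]

arr[0]=13 <= 18: swap with position 0, array becomes [13, 12, 11, 14, 18]
arr[1]=12 <= 18: swap with position 1, array becomes [13, 12, 11, 14, 18]
arr[2]=11 <= 18: swap with position 2, array becomes [13, 12, 11, 14, 18]
arr[3]=14 <= 18: swap with position 3, array becomes [13, 12, 11, 14, 18]

Place pivot at position 4: [13, 12, 11, 14, 18]
Pivot position: 4

After partitioning with pivot 18, the array becomes [13, 12, 11, 14, 18]. The pivot is placed at index 4. All elements to the left of the pivot are <= 18, and all elements to the right are > 18.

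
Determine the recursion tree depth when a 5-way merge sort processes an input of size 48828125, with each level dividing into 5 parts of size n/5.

For divide and conquer with division factor 5:

Problem sizes at each level:
Level 0: 48828125
Level 1: 9765625
Level 2: 1953125
Level 3: 390625
Level 4: 78125
Level 5: 15625
Level 6: 3125
Level 7: 625
Level 8: 125
Level 9: 25
Level 10: 5
Level 11: 1

The root is level 0 and the size-1 base case is level 11 (the tree spans levels 0 through 11, i.e. 12 levels counting the root), so the depth is the number of divisions: log_5(48828125) = 11

The recursion tree depth is log_5(48828125) = 11. At each level, the problem size is divided by 5, so it takes 11 divisions to reduce to a base case of size 1. The algorithm makes 5 recursive calls at each level.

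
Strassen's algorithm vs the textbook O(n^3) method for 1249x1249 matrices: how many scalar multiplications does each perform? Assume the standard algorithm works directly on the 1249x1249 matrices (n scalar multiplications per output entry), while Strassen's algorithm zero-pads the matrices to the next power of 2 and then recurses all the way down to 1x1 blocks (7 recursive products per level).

Matrix multiplication for 1249x1249 matrices:

Strassen's algorithm requires power-of-2 dimensions. Pad 1249x1249 to 2048x2048 (next power of 2).

Standard algorithm: 1249^3 = 1948441249 multiplications
Strassen's algorithm: 7^(log2(2048)) = 7^11 = 1977326743 multiplications
Difference: 1948441249 - 1977326743 = -28885494 (Strassen uses MORE here due to padding overhead — for small or just-over-power-of-2 n, padding can outweigh the per-level savings)

Standard: 1948441249 multiplications (1249^3). Strassen: 1977326743 multiplications (7^11, after padding to 2048x2048). Strassen reduces 8 recursive multiplications to 7 at each level.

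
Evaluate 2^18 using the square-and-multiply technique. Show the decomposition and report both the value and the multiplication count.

Computing 2^18 by squaring (build up from 2^1; each line after the first costs one multiplication):

2^1 = 2
2^2 = (2^1)^2 = 2^2 = 4
2^4 = (2^2)^2 = 4^2 = 16
2^8 = (2^4)^2 = 16^2 = 256
2^9 = 2 * 2^8 = 2 * 256 = 512
2^18 = (2^9)^2 = 512^2 = 262144

Result: 262144
Multiplications needed: 5 (5 lines after 2^1)

2^18 = 262144. Using exponentiation by squaring, this requires 5 multiplications. The key idea: if the exponent is even, square the half-power; if odd, multiply by the base once.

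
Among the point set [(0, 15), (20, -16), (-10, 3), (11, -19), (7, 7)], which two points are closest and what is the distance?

Computing all pairwise distances among 5 points:

d((0, 15), (20, -16)) = 36.8917
d((0, 15), (-10, 3)) = 15.6205
d((0, 15), (11, -19)) = 35.7351
d((0, 15), (7, 7)) = 10.6301
d((20, -16), (-10, 3)) = 35.5106
d((20, -16), (11, -19)) = 9.4868 <-- minimum
d((20, -16), (7, 7)) = 26.4197
d((-10, 3), (11, -19)) = 30.4138
d((-10, 3), (7, 7)) = 17.4642
d((11, -19), (7, 7)) = 26.3059

Closest pair: (20, -16) and (11, -19) with distance 9.4868

The closest pair is (20, -16) and (11, -19) with Euclidean distance 9.4868. For 5 points, brute-force pairwise comparison is shown above. For large n, the divide-and-conquer algorithm (sort by x, recurse on halves, check the dividing strip) achieves O(n log n).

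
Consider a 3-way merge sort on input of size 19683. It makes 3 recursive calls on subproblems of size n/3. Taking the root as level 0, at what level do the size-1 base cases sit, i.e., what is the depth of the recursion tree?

For divide and conquer with division factor 3:

Problem sizes at each level:
Level 0: 19683
Level 1: 6561
Level 2: 2187
Level 3: 729
Level 4: 243
Level 5: 81
Level 6: 27
Level 7: 9
Level 8: 3
Level 9: 1

The root is level 0 and the size-1 base case is level 9 (the tree spans levels 0 through 9, i.e. 10 levels counting the root), so the depth is the number of divisions: log_3(19683) = 9

The recursion tree depth is log_3(19683) = 9. At each level, the problem size is divided by 3, so it takes 9 divisions to reduce to a base case of size 1. The algorithm makes 3 recursive calls at each level.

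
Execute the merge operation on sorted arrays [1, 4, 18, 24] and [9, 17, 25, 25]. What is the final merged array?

Merging process:

Compare 1 vs 9: take 1 from left. Merged: [1]
Compare 4 vs 9: take 4 from left. Merged: [1, 4]
Compare 18 vs 9: take 9 from right. Merged: [1, 4, 9]
Compare 18 vs 17: take 17 from right. Merged: [1, 4, 9, 17]
Compare 18 vs 25: take 18 from left. Merged: [1, 4, 9, 17, 18]
Compare 24 vs 25: take 24 from left. Merged: [1, 4, 9, 17, 18, 24]
Append remaining from right: [25, 25]. Merged: [1, 4, 9, 17, 18, 24, 25, 25]

Final merged array: [1, 4, 9, 17, 18, 24, 25, 25]
Total comparisons: 6

The merged array is [1, 4, 9, 17, 18, 24, 25, 25], requiring 6 comparisons. The merge step runs in O(n) time where n is the total number of elements.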